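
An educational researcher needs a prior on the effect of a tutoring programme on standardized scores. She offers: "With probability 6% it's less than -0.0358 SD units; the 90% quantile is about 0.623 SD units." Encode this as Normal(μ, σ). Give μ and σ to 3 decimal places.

μ = 0.325, σ = 0.232

For Normal(μ,σ), the p-quantile is μ + z_p·σ. Here z_{0.06} = -1.555, z_{0.9} = 1.282.
So -0.0358 = μ − 1.555σ and 0.623 = μ + 1.282σ.
Subtracting: σ = (0.623 − -0.0358)/(1.282 − (-1.555)) = 0.232.
Then μ = -0.0358 − (-1.555)·0.232 = 0.325.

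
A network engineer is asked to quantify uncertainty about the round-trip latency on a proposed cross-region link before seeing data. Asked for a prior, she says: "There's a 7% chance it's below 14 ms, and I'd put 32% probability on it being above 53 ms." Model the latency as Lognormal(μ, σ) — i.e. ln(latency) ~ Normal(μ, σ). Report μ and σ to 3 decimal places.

μ ≈ 3.650, σ ≈ 0.685

If T ~ Lognormal(μ,σ) then ln T ~ Normal(μ,σ), so the p-quantile of ln T is μ + z_p·σ.
ln(14) = 2.639 and ln(53) = 3.97; z_{0.07} = -1.476, z_{0.68} = 0.4677.
σ = (3.97 − 2.639)/(0.4677 − (-1.476)) = 0.685.
μ = 2.639 − (-1.476)·0.685 = 3.650.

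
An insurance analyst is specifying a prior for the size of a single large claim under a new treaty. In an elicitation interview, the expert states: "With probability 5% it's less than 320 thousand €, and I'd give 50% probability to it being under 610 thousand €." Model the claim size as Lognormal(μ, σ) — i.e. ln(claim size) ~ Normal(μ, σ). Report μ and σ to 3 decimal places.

If T ~ Lognormal(μ,σ) then ln T ~ Normal(μ,σ), so the p-quantile of ln T is μ + z_p·σ.
ln(320) = 5.768 and ln(610) = 6.413; z_{0.05} = -1.645, z_{0.5} = 0.
σ = (6.413 − 5.768)/(0 − (-1.645)) = 0.392.
μ = 5.768 − (-1.645)·0.392 = 6.413.

μ ≈ 6.413, σ ≈ 0.392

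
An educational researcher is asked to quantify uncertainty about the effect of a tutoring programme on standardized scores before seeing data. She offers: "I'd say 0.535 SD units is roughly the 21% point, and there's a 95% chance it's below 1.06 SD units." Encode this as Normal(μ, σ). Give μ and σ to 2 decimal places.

For Normal(μ,σ), the p-quantile is μ + z_p·σ. Here z_{0.21} = -0.8064, z_{0.95} = 1.645.
So 0.535 = μ − 0.8064σ and 1.06 = μ + 1.645σ.
Subtracting: σ = (1.06 − 0.535)/(1.645 − (-0.8064)) = 0.21.
Then μ = 0.535 − (-0.8064)·0.21 = 0.71.

μ = 0.71, σ = 0.21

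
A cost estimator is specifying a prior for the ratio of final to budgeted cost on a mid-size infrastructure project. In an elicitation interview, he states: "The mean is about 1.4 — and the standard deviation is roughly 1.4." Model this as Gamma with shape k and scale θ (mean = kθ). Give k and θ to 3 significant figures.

For Gamma(k, scale θ): mean = kθ, variance = kθ², so CV = 1/√k.
CV = SD/mean = 1.4/1.4 = 1, hence k = 1/CV² = 1.
Then θ = mean/k = 1.4/1 = 1.4.

k ≈ 1, θ ≈ 1.4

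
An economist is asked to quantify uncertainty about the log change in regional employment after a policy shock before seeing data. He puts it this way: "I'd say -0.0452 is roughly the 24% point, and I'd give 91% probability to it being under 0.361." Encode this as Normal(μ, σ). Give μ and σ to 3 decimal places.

μ = 0.095, σ = 0.198

The p-quantile of Normal(μ,σ) is μ + z_p·σ, with z_{0.24} = -0.7063 and z_{0.91} = 1.341.
Eliminate σ: μ = (z₂·x₁ − z₁·x₂)/(z₂ − z₁) = (1.341·-0.0452 − (-0.7063)·0.361)/2.047 = 0.095.
Then σ = (x₂ − x₁)/(z₂ − z₁) = (0.361 − -0.0452)/2.047 = 0.198.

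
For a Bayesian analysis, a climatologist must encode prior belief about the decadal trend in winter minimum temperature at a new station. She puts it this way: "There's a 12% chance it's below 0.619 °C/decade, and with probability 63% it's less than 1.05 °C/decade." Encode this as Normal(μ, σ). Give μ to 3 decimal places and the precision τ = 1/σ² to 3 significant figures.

μ = 0.955, τ = 12.2

The p-quantile of Normal(μ,σ) is μ + z_p·σ, with z_{0.12} = -1.175 and z_{0.63} = 0.3319.
Eliminate σ: μ = (z₂·x₁ − z₁·x₂)/(z₂ − z₁) = (0.3319·0.619 − (-1.175)·1.05)/1.507 = 0.955.
Then σ = (x₂ − x₁)/(z₂ − z₁) = (1.05 − 0.619)/1.507 = 0.286.
Precision τ = 1/σ² = 1/0.286² = 12.2.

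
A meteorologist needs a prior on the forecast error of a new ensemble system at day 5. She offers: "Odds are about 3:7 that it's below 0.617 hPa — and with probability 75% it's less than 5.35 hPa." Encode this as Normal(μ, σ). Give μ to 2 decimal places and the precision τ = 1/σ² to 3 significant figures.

μ = 2.69, τ = 0.0642

For Normal(μ,σ), the p-quantile is μ + z_p·σ. Here z_{0.3} = -0.5244, z_{0.75} = 0.6745.
So 0.617 = μ − 0.5244σ and 5.35 = μ + 0.6745σ.
Subtracting: σ = (5.35 − 0.617)/(0.6745 − (-0.5244)) = 3.95.
Then μ = 0.617 − (-0.5244)·3.95 = 2.69.
Precision τ = 1/σ² = 1/3.948² = 0.0642.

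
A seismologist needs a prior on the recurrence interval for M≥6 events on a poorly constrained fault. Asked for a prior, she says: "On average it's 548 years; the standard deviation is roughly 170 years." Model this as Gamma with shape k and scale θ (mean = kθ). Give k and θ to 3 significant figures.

k ≈ 10.4, θ ≈ 52.7

For Gamma(k, scale θ): mean = kθ, variance = kθ², so CV = 1/√k.
CV = SD/mean = 170/548 = 0.3102, hence k = 1/CV² = 10.4.
Then θ = mean/k = 548/10.4 = 52.7.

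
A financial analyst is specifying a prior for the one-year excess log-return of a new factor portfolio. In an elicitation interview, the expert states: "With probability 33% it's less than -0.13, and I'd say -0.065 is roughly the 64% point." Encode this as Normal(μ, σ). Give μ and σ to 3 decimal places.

μ = -0.094, σ = 0.081

The p-quantile of Normal(μ,σ) is μ + z_p·σ, with z_{0.33} = -0.4399 and z_{0.64} = 0.3585.
Eliminate σ: μ = (z₂·x₁ − z₁·x₂)/(z₂ − z₁) = (0.3585·-0.13 − (-0.4399)·-0.065)/0.7984 = -0.094.
Then σ = (x₂ − x₁)/(z₂ − z₁) = (-0.065 − -0.13)/0.7984 = 0.081.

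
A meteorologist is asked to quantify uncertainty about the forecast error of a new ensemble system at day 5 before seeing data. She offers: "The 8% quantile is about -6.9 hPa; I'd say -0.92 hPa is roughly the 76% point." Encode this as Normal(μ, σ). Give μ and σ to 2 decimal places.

μ = -2.92, σ = 2.83

The p-quantile of Normal(μ,σ) is μ + z_p·σ, with z_{0.08} = -1.405 and z_{0.76} = 0.7063.
Eliminate σ: μ = (z₂·x₁ − z₁·x₂)/(z₂ − z₁) = (0.7063·-6.9 − (-1.405)·-0.92)/2.111 = -2.92.
Then σ = (x₂ − x₁)/(z₂ − z₁) = (-0.92 − -6.9)/2.111 = 2.83.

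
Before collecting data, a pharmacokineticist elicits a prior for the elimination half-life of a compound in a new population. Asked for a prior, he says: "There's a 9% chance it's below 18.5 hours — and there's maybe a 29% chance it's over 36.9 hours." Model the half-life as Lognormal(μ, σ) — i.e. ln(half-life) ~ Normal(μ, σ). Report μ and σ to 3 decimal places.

μ ≈ 3.406, σ ≈ 0.365

If T ~ Lognormal(μ,σ) then ln T ~ Normal(μ,σ), so the p-quantile of ln T is μ + z_p·σ.
ln(18.5) = 2.918 and ln(36.9) = 3.608; z_{0.09} = -1.341, z_{0.71} = 0.5534.
σ = (3.608 − 2.918)/(0.5534 − (-1.341)) = 0.365.
μ = 2.918 − (-1.341)·0.365 = 3.406.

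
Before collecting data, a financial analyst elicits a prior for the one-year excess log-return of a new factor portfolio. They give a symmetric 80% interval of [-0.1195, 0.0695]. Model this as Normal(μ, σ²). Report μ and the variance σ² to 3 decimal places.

A symmetric 80% interval runs μ ± z·σ with z = 1.282.
Half-width = 0.0945, so σ = 0.0945/1.282 = 0.0737 and σ² = 0.005.
μ is the interval midpoint, -0.025.

μ = -0.025, σ² = 0.005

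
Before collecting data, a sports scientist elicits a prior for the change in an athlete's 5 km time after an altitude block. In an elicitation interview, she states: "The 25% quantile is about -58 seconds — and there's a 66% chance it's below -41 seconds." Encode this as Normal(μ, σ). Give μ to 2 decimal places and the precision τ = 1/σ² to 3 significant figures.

μ = -47.45, τ = 0.00409

The p-quantile of Normal(μ,σ) is μ + z_p·σ, with z_{0.25} = -0.6745 and z_{0.66} = 0.4125.
Eliminate σ: μ = (z₂·x₁ − z₁·x₂)/(z₂ − z₁) = (0.4125·-58 − (-0.6745)·-41)/1.087 = -47.45.
Then σ = (x₂ − x₁)/(z₂ − z₁) = (-41 − -58)/1.087 = 15.64.
Precision τ = 1/σ² = 1/15.64² = 0.00409.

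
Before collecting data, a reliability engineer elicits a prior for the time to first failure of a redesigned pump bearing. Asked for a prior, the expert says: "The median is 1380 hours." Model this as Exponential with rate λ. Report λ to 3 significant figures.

Exponential median = ln 2 / λ, so λ = ln 2 / 1380.0 = 0.000502.

λ ≈ 0.000502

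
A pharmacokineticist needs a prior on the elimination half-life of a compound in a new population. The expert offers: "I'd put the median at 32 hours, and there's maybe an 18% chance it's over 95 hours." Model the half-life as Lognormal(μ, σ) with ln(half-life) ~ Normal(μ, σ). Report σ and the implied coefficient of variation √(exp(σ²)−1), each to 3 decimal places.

If T ~ Lognormal(μ,σ) then ln T ~ Normal(μ,σ), so the p-quantile of ln T is μ + z_p·σ.
ln(32) = 3.466 and ln(95) = 4.554; z_{0.5} = 0, z_{0.82} = 0.9154.
σ = (4.554 − 3.466)/(0.9154 − (0)) = 1.189.
μ = 3.466 − (0)·1.189 = 3.466.
CV = √(exp(σ²)−1) = √(exp(1.4131)−1) = 1.763.

σ ≈ 1.189, CV ≈ 1.763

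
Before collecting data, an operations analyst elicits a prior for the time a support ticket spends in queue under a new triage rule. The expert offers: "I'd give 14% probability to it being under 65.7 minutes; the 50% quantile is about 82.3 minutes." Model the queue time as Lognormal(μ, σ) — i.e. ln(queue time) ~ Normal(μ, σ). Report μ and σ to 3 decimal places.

μ ≈ 4.410, σ ≈ 0.209

If T ~ Lognormal(μ,σ) then ln T ~ Normal(μ,σ), so the p-quantile of ln T is μ + z_p·σ.
ln(65.7) = 4.185 and ln(82.3) = 4.41; z_{0.14} = -1.08, z_{0.5} = 0.
σ = (4.41 − 4.185)/(0 − (-1.08)) = 0.209.
μ = 4.185 − (-1.08)·0.209 = 4.410.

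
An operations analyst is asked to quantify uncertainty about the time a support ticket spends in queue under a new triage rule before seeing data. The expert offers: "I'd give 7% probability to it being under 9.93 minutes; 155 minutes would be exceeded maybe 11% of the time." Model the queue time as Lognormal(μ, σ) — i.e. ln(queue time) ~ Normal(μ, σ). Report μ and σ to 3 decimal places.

If T ~ Lognormal(μ,σ) then ln T ~ Normal(μ,σ), so the p-quantile of ln T is μ + z_p·σ.
ln(9.93) = 2.296 and ln(155) = 5.043; z_{0.07} = -1.476, z_{0.89} = 1.227.
σ = (5.043 − 2.296)/(1.227 − (-1.476)) = 1.017.
μ = 2.296 − (-1.476)·1.017 = 3.796.

μ ≈ 3.796, σ ≈ 1.017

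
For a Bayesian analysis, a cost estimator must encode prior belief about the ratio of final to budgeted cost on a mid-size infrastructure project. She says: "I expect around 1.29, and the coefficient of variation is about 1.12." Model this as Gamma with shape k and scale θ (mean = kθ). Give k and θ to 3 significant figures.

For Gamma(k, scale θ): mean = kθ, variance = kθ², so CV = 1/√k.
CV = 1.12, hence k = 1/CV² = 0.797.
Then θ = mean/k = 1.29/0.797 = 1.62.

k ≈ 0.797, θ ≈ 1.62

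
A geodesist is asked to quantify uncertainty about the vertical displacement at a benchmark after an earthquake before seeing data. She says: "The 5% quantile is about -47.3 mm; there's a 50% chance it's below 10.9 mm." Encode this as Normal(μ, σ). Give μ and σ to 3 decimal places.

μ = 10.900, σ = 35.383

The p-quantile of Normal(μ,σ) is μ + z_p·σ, with z_{0.05} = -1.645 and z_{0.5} = 0.
Eliminate σ: μ = (z₂·x₁ − z₁·x₂)/(z₂ − z₁) = (0·-47.3 − (-1.645)·10.9)/1.645 = 10.900.
Then σ = (x₂ − x₁)/(z₂ − z₁) = (10.9 − -47.3)/1.645 = 35.383.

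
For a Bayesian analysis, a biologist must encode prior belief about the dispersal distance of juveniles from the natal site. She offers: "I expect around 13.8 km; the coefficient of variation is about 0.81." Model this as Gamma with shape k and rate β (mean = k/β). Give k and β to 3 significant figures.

k ≈ 1.52, β ≈ 0.11

For Gamma(k, rate β): mean = k/β, variance = k/β², so CV = 1/√k.
CV = 0.81, hence k = 1/CV² = 1.52.
Then β = k/mean = 1.52/13.8 = 0.11.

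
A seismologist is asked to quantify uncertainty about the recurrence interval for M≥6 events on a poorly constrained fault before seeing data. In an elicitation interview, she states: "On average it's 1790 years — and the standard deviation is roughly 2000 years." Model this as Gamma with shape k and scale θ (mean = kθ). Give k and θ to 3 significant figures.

k ≈ 0.801, θ ≈ 2230

For Gamma(k, scale θ): mean = kθ, variance = kθ², so CV = 1/√k.
CV = SD/mean = 2000/1790 = 1.117, hence k = 1/CV² = 0.801.
Then θ = mean/k = 1790/0.801 = 2230.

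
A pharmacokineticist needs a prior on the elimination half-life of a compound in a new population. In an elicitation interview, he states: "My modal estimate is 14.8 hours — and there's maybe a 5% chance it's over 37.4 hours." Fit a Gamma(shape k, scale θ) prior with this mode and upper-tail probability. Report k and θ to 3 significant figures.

Gamma(k,θ) with k>1 has mode (k−1)θ, so θ = 14.8/(k−1).
Need P(X < 37.4) = 0.95 with θ tied to k this way. Start at k = 2, θ = 14.8: P(X<37.4) ≈ 0.718.
Too low — raise k to concentrate. Iterating converges to k ≈ 4.16.
Then θ = 14.8/(4.16−1) ≈ 4.69.

k ≈ 4.16, θ ≈ 4.69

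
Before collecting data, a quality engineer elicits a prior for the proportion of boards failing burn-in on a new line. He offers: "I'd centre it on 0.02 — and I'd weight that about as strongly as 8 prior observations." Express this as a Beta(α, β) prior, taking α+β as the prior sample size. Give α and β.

α = 0.16, β = 7.84

Under the effective-sample-size interpretation, Beta(α, β) has prior mean α/(α+β) and prior sample size α+β.
So α+β = 8 and α/(α+β) = 0.02, giving α = 0.02·8 = 0.16 and β = 8 − 0.16 = 7.84.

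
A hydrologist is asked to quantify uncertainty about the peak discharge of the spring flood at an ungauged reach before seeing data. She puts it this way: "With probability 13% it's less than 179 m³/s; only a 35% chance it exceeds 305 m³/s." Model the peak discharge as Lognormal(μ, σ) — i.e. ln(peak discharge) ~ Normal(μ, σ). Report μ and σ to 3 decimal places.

μ ≈ 5.584, σ ≈ 0.353

If T ~ Lognormal(μ,σ) then ln T ~ Normal(μ,σ), so the p-quantile of ln T is μ + z_p·σ.
ln(179) = 5.187 and ln(305) = 5.72; z_{0.13} = -1.126, z_{0.65} = 0.3853.
σ = (5.72 − 5.187)/(0.3853 − (-1.126)) = 0.353.
μ = 5.187 − (-1.126)·0.353 = 5.584.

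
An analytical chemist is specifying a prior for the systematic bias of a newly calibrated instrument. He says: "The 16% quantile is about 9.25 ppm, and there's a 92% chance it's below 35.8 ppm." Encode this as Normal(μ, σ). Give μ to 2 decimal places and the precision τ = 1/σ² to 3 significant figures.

μ = 20.25, τ = 0.00817

The p-quantile of Normal(μ,σ) is μ + z_p·σ, with z_{0.16} = -0.9945 and z_{0.92} = 1.405.
Eliminate σ: μ = (z₂·x₁ − z₁·x₂)/(z₂ − z₁) = (1.405·9.25 − (-0.9945)·35.8)/2.4 = 20.25.
Then σ = (x₂ − x₁)/(z₂ − z₁) = (35.8 − 9.25)/2.4 = 11.06.
Precision τ = 1/σ² = 1/11.06² = 0.00817.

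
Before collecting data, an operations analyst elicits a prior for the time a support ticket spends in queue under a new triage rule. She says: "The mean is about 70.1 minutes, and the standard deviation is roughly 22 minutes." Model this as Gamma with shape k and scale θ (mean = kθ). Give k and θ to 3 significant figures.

k ≈ 10.2, θ ≈ 6.9

For Gamma(k, scale θ): mean = kθ, variance = kθ², so CV = 1/√k.
CV = SD/mean = 22/70.1 = 0.3138, hence k = 1/CV² = 10.2.
Then θ = mean/k = 70.1/10.2 = 6.9.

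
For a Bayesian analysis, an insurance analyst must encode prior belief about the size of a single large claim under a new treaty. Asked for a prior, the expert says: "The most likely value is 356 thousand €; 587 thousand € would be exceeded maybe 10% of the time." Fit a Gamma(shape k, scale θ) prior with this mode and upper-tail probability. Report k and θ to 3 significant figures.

k ≈ 8.54, θ ≈ 47.2

Gamma(k,θ) with k>1 has mode (k−1)θ, so θ = 356/(k−1).
Need P(X < 587) = 0.9 with θ tied to k this way. Start at k = 2, θ = 356: P(X<587) ≈ 0.491.
Too low — raise k to concentrate. Iterating converges to k ≈ 8.54.
Then θ = 356/(8.54−1) ≈ 47.2.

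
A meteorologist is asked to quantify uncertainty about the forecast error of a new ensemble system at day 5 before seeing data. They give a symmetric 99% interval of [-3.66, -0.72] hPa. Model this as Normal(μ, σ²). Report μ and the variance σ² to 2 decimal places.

μ = -2.19, σ² = 0.33

A symmetric 99% interval runs μ ± z·σ with z = 2.576.
Half-width = 1.47, so σ = 1.47/2.576 = 0.571 and σ² = 0.33.
μ is the interval midpoint, -2.19.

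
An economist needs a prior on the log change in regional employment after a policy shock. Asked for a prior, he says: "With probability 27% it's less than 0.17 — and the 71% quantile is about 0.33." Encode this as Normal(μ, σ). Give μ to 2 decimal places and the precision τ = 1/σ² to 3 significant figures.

μ = 0.25, τ = 53.1

The p-quantile of Normal(μ,σ) is μ + z_p·σ, with z_{0.27} = -0.6128 and z_{0.71} = 0.5534.
Eliminate σ: μ = (z₂·x₁ − z₁·x₂)/(z₂ − z₁) = (0.5534·0.17 − (-0.6128)·0.33)/1.166 = 0.25.
Then σ = (x₂ − x₁)/(z₂ − z₁) = (0.33 − 0.17)/1.166 = 0.14.
Precision τ = 1/σ² = 1/0.1372² = 53.1.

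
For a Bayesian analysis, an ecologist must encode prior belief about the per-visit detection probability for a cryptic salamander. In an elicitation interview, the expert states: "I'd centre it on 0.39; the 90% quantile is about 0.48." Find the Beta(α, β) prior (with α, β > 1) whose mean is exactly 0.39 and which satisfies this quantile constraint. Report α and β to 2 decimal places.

With mean 0.39 fixed, write α = 0.39s, β = 0.61s where s = α+β.
Need P(θ < 0.48) = 0.9 under Beta(0.39s, 0.61s). Normal approximation: (q−m)/√(m(1−m)/s) ≈ z_{0.9} = 1.28, so s ≈ 0.39·0.61·(1.28)²/(0.48−0.39)² = 48.2.
At s = 48.2: P(θ<0.48) ≈ 0.898. Adjusting to match 0.9 gives s ≈ 48.93.
So α = 0.39·48.93 ≈ 19.08, β = 0.61·48.93 ≈ 29.84.

α ≈ 19.08, β ≈ 29.84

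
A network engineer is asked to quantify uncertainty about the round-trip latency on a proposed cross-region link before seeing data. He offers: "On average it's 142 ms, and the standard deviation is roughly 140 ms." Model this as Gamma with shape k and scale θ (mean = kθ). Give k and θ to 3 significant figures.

For Gamma(k, scale θ): mean = kθ, variance = kθ², so CV = 1/√k.
CV = SD/mean = 140/142 = 0.9859, hence k = 1/CV² = 1.03.
Then θ = mean/k = 142/1.03 = 138.

k ≈ 1.03, θ ≈ 138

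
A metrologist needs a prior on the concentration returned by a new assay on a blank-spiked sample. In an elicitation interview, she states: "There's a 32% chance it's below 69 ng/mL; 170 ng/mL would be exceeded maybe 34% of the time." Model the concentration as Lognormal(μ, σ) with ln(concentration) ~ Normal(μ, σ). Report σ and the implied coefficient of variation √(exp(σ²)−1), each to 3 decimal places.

σ ≈ 1.024, CV ≈ 1.362

If T ~ Lognormal(μ,σ) then ln T ~ Normal(μ,σ), so the p-quantile of ln T is μ + z_p·σ.
ln(69) = 4.234 and ln(170) = 5.136; z_{0.32} = -0.4677, z_{0.66} = 0.4125.
σ = (5.136 − 4.234)/(0.4125 − (-0.4677)) = 1.024.
μ = 4.234 − (-0.4677)·1.024 = 4.713.
CV = √(exp(σ²)−1) = √(exp(1.0495)−1) = 1.362.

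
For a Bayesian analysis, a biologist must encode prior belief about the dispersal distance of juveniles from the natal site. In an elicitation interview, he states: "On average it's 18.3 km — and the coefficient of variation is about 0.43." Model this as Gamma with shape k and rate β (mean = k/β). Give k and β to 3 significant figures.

For Gamma(k, rate β): mean = k/β, variance = k/β², so CV = 1/√k.
CV = 0.43, hence k = 1/CV² = 5.41.
Then β = k/mean = 5.41/18.3 = 0.296.

k ≈ 5.41, β ≈ 0.296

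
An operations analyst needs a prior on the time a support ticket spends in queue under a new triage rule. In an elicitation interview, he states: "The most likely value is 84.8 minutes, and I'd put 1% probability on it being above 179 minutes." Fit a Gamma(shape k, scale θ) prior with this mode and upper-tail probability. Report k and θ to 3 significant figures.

k ≈ 9.71, θ ≈ 9.74

Gamma(k,θ) with k>1 has mode (k−1)θ, so θ = 84.8/(k−1).
Need P(X < 179) = 0.99 with θ tied to k this way. Start at k = 2, θ = 84.8: P(X<179) ≈ 0.623.
Too low — raise k to concentrate. Iterating converges to k ≈ 9.71.
Then θ = 84.8/(9.71−1) ≈ 9.74.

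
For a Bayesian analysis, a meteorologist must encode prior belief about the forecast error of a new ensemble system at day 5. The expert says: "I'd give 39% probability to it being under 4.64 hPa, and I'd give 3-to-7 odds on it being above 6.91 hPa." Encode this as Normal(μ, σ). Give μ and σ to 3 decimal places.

For Normal(μ,σ), the p-quantile is μ + z_p·σ. Here z_{0.39} = -0.2793, z_{0.7} = 0.5244.
So 4.64 = μ − 0.2793σ and 6.91 = μ + 0.5244σ.
Subtracting: σ = (6.91 − 4.64)/(0.5244 − (-0.2793)) = 2.824.
Then μ = 4.64 − (-0.2793)·2.824 = 5.429.

μ = 5.429, σ = 2.824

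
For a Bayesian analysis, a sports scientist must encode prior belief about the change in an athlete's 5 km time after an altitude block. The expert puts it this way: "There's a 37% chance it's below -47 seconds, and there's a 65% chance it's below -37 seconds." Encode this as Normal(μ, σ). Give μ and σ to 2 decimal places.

μ = -42.37, σ = 13.94

The p-quantile of Normal(μ,σ) is μ + z_p·σ, with z_{0.37} = -0.3319 and z_{0.65} = 0.3853.
Eliminate σ: μ = (z₂·x₁ − z₁·x₂)/(z₂ − z₁) = (0.3853·-47 − (-0.3319)·-37)/0.7172 = -42.37.
Then σ = (x₂ − x₁)/(z₂ − z₁) = (-37 − -47)/0.7172 = 13.94.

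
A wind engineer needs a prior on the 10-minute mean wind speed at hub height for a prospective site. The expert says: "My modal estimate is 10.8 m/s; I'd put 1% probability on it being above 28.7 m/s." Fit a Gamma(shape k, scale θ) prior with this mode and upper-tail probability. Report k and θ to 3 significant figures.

k ≈ 5.85, θ ≈ 2.23

Gamma(k,θ) with k>1 has mode (k−1)θ, so θ = 10.8/(k−1).
Need P(X < 28.7) = 0.99 with θ tied to k this way. Start at k = 2, θ = 10.8: P(X<28.7) ≈ 0.744.
Too low — raise k to concentrate. Iterating converges to k ≈ 5.85.
Then θ = 10.8/(5.85−1) ≈ 2.23.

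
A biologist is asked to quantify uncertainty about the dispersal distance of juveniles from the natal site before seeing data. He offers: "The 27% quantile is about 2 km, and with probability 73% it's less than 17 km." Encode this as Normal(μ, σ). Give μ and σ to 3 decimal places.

μ = 9.500, σ = 12.239

The p-quantile of Normal(μ,σ) is μ + z_p·σ, with z_{0.27} = -0.6128 and z_{0.73} = 0.6128.
Eliminate σ: μ = (z₂·x₁ − z₁·x₂)/(z₂ − z₁) = (0.6128·2 − (-0.6128)·17)/1.226 = 9.500.
Then σ = (x₂ − x₁)/(z₂ − z₁) = (17 − 2)/1.226 = 12.239.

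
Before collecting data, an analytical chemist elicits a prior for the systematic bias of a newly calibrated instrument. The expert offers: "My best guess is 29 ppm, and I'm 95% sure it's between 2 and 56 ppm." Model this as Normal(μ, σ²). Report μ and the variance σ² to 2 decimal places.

μ = 29.00, σ² = 189.77

A symmetric 95% interval runs μ ± z·σ with z = 1.96.
Half-width = 27, so σ = 27/1.96 = 13.776 and σ² = 189.77.
μ is the stated best guess, 29.00.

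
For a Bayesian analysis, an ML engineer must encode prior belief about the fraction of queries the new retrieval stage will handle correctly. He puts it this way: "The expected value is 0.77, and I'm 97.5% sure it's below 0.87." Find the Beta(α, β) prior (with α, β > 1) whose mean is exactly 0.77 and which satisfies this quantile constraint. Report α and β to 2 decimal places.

α ≈ 42.56, β ≈ 12.71

With mean 0.77 fixed, write α = 0.77s, β = 0.23s where s = α+β.
Need P(θ < 0.87) = 0.975 under Beta(0.77s, 0.23s). Normal approximation: (q−m)/√(m(1−m)/s) ≈ z_{0.975} = 1.96, so s ≈ 0.77·0.23·(1.96)²/(0.87−0.77)² = 68.0.
At s = 68.0: P(θ<0.87) ≈ 0.986. Adjusting to match 0.975 gives s ≈ 55.28.
So α = 0.77·55.28 ≈ 42.56, β = 0.23·55.28 ≈ 12.71.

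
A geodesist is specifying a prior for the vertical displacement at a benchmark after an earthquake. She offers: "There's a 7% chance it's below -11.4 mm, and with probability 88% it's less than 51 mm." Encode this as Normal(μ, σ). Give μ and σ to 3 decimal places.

μ = 23.341, σ = 23.540

The p-quantile of Normal(μ,σ) is μ + z_p·σ, with z_{0.07} = -1.476 and z_{0.88} = 1.175.
Eliminate σ: μ = (z₂·x₁ − z₁·x₂)/(z₂ − z₁) = (1.175·-11.4 − (-1.476)·51)/2.651 = 23.341.
Then σ = (x₂ − x₁)/(z₂ − z₁) = (51 − -11.4)/2.651 = 23.540.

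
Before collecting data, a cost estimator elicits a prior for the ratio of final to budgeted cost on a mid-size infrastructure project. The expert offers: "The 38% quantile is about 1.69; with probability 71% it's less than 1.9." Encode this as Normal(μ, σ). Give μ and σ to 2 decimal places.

The p-quantile of Normal(μ,σ) is μ + z_p·σ, with z_{0.38} = -0.3055 and z_{0.71} = 0.5534.
Eliminate σ: μ = (z₂·x₁ − z₁·x₂)/(z₂ − z₁) = (0.5534·1.69 − (-0.3055)·1.9)/0.8589 = 1.76.
Then σ = (x₂ − x₁)/(z₂ − z₁) = (1.9 − 1.69)/0.8589 = 0.24.

μ = 1.76, σ = 0.24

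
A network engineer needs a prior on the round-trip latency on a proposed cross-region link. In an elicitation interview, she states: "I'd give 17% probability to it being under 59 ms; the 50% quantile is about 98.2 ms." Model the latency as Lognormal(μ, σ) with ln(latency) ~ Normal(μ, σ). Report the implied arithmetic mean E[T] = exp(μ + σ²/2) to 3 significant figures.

E[T] ≈ 113 ms

If T ~ Lognormal(μ,σ) then ln T ~ Normal(μ,σ), so the p-quantile of ln T is μ + z_p·σ.
ln(59) = 4.078 and ln(98.2) = 4.587; z_{0.17} = -0.9542, z_{0.5} = 0.
σ = (4.587 − 4.078)/(0 − (-0.9542)) = 0.534.
μ = 4.078 − (-0.9542)·0.534 = 4.587.
E[T] = exp(μ + σ²/2) = exp(4.587 + 0.1425) = 113 ms.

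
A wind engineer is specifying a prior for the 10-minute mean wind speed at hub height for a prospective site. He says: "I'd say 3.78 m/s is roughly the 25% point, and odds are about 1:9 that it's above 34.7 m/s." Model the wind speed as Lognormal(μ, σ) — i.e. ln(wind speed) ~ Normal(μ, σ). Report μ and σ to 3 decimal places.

μ ≈ 2.094, σ ≈ 1.133

If T ~ Lognormal(μ,σ) then ln T ~ Normal(μ,σ), so the p-quantile of ln T is μ + z_p·σ.
ln(3.78) = 1.33 and ln(34.7) = 3.547; z_{0.25} = -0.6745, z_{0.9} = 1.282.
σ = (3.547 − 1.33)/(1.282 − (-0.6745)) = 1.133.
μ = 1.33 − (-0.6745)·1.133 = 2.094.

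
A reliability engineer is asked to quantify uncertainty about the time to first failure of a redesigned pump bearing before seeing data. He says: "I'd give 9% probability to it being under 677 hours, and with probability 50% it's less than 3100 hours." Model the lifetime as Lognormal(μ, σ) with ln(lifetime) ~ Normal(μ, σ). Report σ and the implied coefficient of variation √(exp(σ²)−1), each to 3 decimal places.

If T ~ Lognormal(μ,σ) then ln T ~ Normal(μ,σ), so the p-quantile of ln T is μ + z_p·σ.
ln(677) = 6.518 and ln(3100) = 8.039; z_{0.09} = -1.341, z_{0.5} = 0.
σ = (8.039 − 6.518)/(0 − (-1.341)) = 1.135.
μ = 6.518 − (-1.341)·1.135 = 8.039.
CV = √(exp(σ²)−1) = √(exp(1.2878)−1) = 1.620.

σ ≈ 1.135, CV ≈ 1.620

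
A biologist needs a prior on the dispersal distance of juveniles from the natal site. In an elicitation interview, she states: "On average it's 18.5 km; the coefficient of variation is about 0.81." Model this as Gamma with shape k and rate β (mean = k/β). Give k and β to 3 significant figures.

For Gamma(k, rate β): mean = k/β, variance = k/β², so CV = 1/√k.
CV = 0.81, hence k = 1/CV² = 1.52.
Then β = k/mean = 1.52/18.5 = 0.0824.

k ≈ 1.52, β ≈ 0.0824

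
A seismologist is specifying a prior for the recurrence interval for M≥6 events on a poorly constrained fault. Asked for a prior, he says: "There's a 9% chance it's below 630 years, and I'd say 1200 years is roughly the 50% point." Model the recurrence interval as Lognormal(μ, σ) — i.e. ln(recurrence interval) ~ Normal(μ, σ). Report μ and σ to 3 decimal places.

μ ≈ 7.090, σ ≈ 0.481

If T ~ Lognormal(μ,σ) then ln T ~ Normal(μ,σ), so the p-quantile of ln T is μ + z_p·σ.
ln(630) = 6.446 and ln(1200) = 7.09; z_{0.09} = -1.341, z_{0.5} = 0.
σ = (7.09 − 6.446)/(0 − (-1.341)) = 0.481.
μ = 6.446 − (-1.341)·0.481 = 7.090.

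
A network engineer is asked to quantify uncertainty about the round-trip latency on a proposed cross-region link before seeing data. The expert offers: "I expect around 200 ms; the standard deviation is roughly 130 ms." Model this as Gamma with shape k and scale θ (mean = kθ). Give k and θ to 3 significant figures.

For Gamma(k, scale θ): mean = kθ, variance = kθ², so CV = 1/√k.
CV = SD/mean = 130/200 = 0.65, hence k = 1/CV² = 2.37.
Then θ = mean/k = 200/2.37 = 84.5.

k ≈ 2.37, θ ≈ 84.5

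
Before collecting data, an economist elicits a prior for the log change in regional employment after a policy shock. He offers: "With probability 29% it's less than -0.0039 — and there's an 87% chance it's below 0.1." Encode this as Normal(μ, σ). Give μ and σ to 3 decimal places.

The p-quantile of Normal(μ,σ) is μ + z_p·σ, with z_{0.29} = -0.5534 and z_{0.87} = 1.126.
Eliminate σ: μ = (z₂·x₁ − z₁·x₂)/(z₂ − z₁) = (1.126·-0.0039 − (-0.5534)·0.1)/1.68 = 0.030.
Then σ = (x₂ − x₁)/(z₂ − z₁) = (0.1 − -0.0039)/1.68 = 0.062.

μ = 0.030, σ = 0.062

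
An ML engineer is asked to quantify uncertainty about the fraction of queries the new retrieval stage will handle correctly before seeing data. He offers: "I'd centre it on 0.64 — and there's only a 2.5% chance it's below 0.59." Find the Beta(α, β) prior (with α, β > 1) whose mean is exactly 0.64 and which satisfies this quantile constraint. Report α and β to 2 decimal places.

α ≈ 232.40, β ≈ 130.72

With mean 0.64 fixed, write α = 0.64s, β = 0.36s where s = α+β.
Need P(θ < 0.59) = 0.025 under Beta(0.64s, 0.36s). Normal approximation: (q−m)/√(m(1−m)/s) ≈ z_{0.025} = -1.96, so s ≈ 0.64·0.36·(-1.96)²/(0.59−0.64)² = 354.0.
At s = 354.0: P(θ<0.59) ≈ 0.026. Adjusting to match 0.025 gives s ≈ 363.12.
So α = 0.64·363.12 ≈ 232.40, β = 0.36·363.12 ≈ 130.72.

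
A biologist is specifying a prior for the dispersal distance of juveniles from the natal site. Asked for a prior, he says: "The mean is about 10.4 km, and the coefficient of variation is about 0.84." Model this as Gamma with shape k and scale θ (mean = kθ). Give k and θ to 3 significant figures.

k ≈ 1.42, θ ≈ 7.34

For Gamma(k, scale θ): mean = kθ, variance = kθ², so CV = 1/√k.
CV = 0.84, hence k = 1/CV² = 1.42.
Then θ = mean/k = 10.4/1.42 = 7.34.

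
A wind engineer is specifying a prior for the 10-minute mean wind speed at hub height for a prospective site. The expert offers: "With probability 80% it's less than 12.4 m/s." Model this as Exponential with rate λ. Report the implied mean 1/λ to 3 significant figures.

mean ≈ 7.7 m/s

P(T < 12.4) = 1 − e^(−λ·12.4) = 0.8, so λ = −ln(1−0.8)/12.4 = −ln(0.2)/12.4 = 0.13.
Mean = 1/λ = 7.7 m/s.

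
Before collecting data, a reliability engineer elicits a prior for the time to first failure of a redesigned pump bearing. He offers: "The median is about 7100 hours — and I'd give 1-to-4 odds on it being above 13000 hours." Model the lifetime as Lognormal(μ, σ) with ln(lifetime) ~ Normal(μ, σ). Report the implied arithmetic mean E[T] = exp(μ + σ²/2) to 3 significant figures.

E[T] ≈ 9190 hours

If T ~ Lognormal(μ,σ) then ln T ~ Normal(μ,σ), so the p-quantile of ln T is μ + z_p·σ.
ln(7100) = 8.868 and ln(13000) = 9.473; z_{0.5} = 0, z_{0.8} = 0.8416.
σ = (9.473 − 8.868)/(0.8416 − (0)) = 0.719.
μ = 8.868 − (0)·0.719 = 8.868.
E[T] = exp(μ + σ²/2) = exp(8.868 + 0.2582) = 9190 hours.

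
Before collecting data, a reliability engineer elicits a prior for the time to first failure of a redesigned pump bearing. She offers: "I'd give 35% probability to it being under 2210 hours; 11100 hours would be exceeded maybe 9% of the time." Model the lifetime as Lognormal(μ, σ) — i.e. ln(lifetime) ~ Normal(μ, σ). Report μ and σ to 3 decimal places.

If T ~ Lognormal(μ,σ) then ln T ~ Normal(μ,σ), so the p-quantile of ln T is μ + z_p·σ.
ln(2210) = 7.701 and ln(11100) = 9.315; z_{0.35} = -0.3853, z_{0.91} = 1.341.
σ = (9.315 − 7.701)/(1.341 − (-0.3853)) = 0.935.
μ = 7.701 − (-0.3853)·0.935 = 8.061.

μ ≈ 8.061, σ ≈ 0.935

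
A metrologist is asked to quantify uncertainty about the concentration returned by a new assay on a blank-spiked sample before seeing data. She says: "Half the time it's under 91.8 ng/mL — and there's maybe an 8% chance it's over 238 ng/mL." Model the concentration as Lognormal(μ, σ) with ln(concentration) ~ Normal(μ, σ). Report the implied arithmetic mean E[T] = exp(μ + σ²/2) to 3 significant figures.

E[T] ≈ 116 ng/mL

If T ~ Lognormal(μ,σ) then ln T ~ Normal(μ,σ), so the p-quantile of ln T is μ + z_p·σ.
ln(91.8) = 4.52 and ln(238) = 5.472; z_{0.5} = 0, z_{0.92} = 1.405.
σ = (5.472 − 4.52)/(1.405 − (0)) = 0.678.
μ = 4.52 − (0)·0.678 = 4.520.
E[T] = exp(μ + σ²/2) = exp(4.520 + 0.2299) = 116 ng/mL.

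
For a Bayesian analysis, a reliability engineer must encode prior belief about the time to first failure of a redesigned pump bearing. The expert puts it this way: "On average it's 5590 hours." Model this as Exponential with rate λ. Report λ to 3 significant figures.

Exponential mean = 1/λ, so λ = 1/5590.0 = 0.000179.

λ ≈ 0.000179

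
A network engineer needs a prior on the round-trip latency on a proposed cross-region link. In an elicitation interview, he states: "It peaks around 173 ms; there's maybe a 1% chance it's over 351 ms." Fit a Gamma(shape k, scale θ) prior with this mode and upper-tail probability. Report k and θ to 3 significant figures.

k ≈ 10.8, θ ≈ 17.7

Gamma(k,θ) with k>1 has mode (k−1)θ, so θ = 173/(k−1).
Need P(X < 351) = 0.99 with θ tied to k this way. Start at k = 2, θ = 173: P(X<351) ≈ 0.602.
Too low — raise k to concentrate. Iterating converges to k ≈ 10.8.
Then θ = 173/(10.8−1) ≈ 17.7.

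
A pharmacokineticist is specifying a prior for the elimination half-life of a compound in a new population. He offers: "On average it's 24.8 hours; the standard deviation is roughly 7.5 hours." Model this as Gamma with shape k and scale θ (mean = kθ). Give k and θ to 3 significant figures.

For Gamma(k, scale θ): mean = kθ, variance = kθ², so CV = 1/√k.
CV = SD/mean = 7.5/24.8 = 0.3024, hence k = 1/CV² = 10.9.
Then θ = mean/k = 24.8/10.9 = 2.27.

k ≈ 10.9, θ ≈ 2.27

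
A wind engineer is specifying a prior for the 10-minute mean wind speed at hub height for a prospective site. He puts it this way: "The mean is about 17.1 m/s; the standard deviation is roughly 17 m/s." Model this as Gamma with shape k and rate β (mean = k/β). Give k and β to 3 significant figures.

For Gamma(k, rate β): mean = k/β, variance = k/β², so CV = 1/√k.
CV = SD/mean = 17/17.1 = 0.9942, hence k = 1/CV² = 1.01.
Then β = k/mean = 1.01/17.1 = 0.0592.

k ≈ 1.01, β ≈ 0.0592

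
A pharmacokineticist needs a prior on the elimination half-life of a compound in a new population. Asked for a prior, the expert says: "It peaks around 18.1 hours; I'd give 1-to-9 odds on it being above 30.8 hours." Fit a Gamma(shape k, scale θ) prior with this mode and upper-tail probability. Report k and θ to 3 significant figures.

Gamma(k,θ) with k>1 has mode (k−1)θ, so θ = 18.1/(k−1).
Need P(X < 30.8) = 0.9 with θ tied to k this way. Start at k = 2, θ = 18.1: P(X<30.8) ≈ 0.507.
Too low — raise k to concentrate. Iterating converges to k ≈ 7.7.
Then θ = 18.1/(7.7−1) ≈ 2.7.

k ≈ 7.7, θ ≈ 2.7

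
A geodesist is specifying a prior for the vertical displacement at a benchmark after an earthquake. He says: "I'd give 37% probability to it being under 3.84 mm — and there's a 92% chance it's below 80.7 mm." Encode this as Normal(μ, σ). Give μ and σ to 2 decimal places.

μ = 18.52, σ = 44.25

The p-quantile of Normal(μ,σ) is μ + z_p·σ, with z_{0.37} = -0.3319 and z_{0.92} = 1.405.
Eliminate σ: μ = (z₂·x₁ − z₁·x₂)/(z₂ − z₁) = (1.405·3.84 − (-0.3319)·80.7)/1.737 = 18.52.
Then σ = (x₂ − x₁)/(z₂ − z₁) = (80.7 − 3.84)/1.737 = 44.25.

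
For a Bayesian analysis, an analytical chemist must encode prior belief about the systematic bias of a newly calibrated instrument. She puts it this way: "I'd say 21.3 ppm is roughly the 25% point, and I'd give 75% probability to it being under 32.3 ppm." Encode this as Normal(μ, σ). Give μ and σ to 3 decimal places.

μ = 26.800, σ = 8.154

For Normal(μ,σ), the p-quantile is μ + z_p·σ. Here z_{0.25} = -0.6745, z_{0.75} = 0.6745.
So 21.3 = μ − 0.6745σ and 32.3 = μ + 0.6745σ.
Subtracting: σ = (32.3 − 21.3)/(0.6745 − (-0.6745)) = 8.154.
Then μ = 21.3 − (-0.6745)·8.154 = 26.800.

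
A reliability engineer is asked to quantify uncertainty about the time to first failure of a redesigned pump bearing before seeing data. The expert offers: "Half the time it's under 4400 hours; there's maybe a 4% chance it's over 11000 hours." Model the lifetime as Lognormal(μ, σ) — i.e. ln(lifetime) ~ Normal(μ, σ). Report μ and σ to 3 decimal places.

μ ≈ 8.389, σ ≈ 0.523

If T ~ Lognormal(μ,σ) then ln T ~ Normal(μ,σ), so the p-quantile of ln T is μ + z_p·σ.
ln(4400) = 8.389 and ln(11000) = 9.306; z_{0.5} = 0, z_{0.96} = 1.751.
σ = (9.306 − 8.389)/(1.751 − (0)) = 0.523.
μ = 8.389 − (0)·0.523 = 8.389.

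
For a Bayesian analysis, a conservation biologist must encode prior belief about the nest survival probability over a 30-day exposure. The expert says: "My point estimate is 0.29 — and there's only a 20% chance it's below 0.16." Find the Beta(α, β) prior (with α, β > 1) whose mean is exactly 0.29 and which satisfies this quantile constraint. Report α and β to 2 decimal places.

With mean 0.29 fixed, write α = 0.29s, β = 0.71s where s = α+β.
Need P(θ < 0.16) = 0.2 under Beta(0.29s, 0.71s). Normal approximation: (q−m)/√(m(1−m)/s) ≈ z_{0.2} = -0.842, so s ≈ 0.29·0.71·(-0.842)²/(0.16−0.29)² = 8.6.
At s = 8.6: P(θ<0.16) ≈ 0.206. Adjusting to match 0.2 gives s ≈ 8.94.
So α = 0.29·8.94 ≈ 2.59, β = 0.71·8.94 ≈ 6.35.

α ≈ 2.59, β ≈ 6.35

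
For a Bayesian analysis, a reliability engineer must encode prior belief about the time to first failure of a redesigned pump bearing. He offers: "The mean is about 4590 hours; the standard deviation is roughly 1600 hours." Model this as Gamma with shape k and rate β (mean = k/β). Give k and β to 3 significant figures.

For Gamma(k, rate β): mean = k/β, variance = k/β², so CV = 1/√k.
CV = SD/mean = 1600/4590 = 0.3486, hence k = 1/CV² = 8.23.
Then β = k/mean = 8.23/4590 = 0.00179.

k ≈ 8.23, β ≈ 0.00179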